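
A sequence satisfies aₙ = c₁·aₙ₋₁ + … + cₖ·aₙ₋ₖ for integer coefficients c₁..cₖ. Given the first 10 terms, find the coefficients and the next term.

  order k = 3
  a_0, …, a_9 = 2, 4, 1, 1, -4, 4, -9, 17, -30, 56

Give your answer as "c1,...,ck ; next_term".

  a_3 = -1·1 + 1·4 + -1·2 = 1
  a_4 = -1·1 + 1·1 + -1·4 = -4
  a_5 = -1·-4 + 1·1 + -1·1 = 4
  a_6 = -1·4 + 1·-4 + -1·1 = -9
  a_7 = -1·-9 + 1·4 + -1·-4 = 17
  a_8 = -1·17 + 1·-9 + -1·4 = -30
  a_9 = -1·-30 + 1·17 + -1·-9 = 56
  a_10 = -1·56 + 1·-30 + -1·17 = -103

-1,1,-1 ; -103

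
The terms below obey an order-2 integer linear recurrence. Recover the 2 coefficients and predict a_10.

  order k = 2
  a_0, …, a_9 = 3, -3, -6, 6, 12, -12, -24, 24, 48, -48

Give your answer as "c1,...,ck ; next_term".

  a_2 = 0·-3 + -2·3 = -6
  a_3 = 0·-6 + -2·-3 = 6
  a_4 = 0·6 + -2·-6 = 12
  a_5 = 0·12 + -2·6 = -12
  a_6 = 0·-12 + -2·12 = -24
  a_7 = 0·-24 + -2·-12 = 24
  a_8 = 0·24 + -2·-24 = 48
  a_9 = 0·48 + -2·24 = -48
  a_10 = 0·-48 + -2·48 = -96

0,-2 ; -96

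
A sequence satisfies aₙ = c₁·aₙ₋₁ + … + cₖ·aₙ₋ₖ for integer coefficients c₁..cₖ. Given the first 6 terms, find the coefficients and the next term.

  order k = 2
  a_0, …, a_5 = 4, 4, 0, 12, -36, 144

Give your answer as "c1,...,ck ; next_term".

-3,3 ; -540

  a_2 = -3·4 + 3·4 = 0
  a_3 = -3·0 + 3·4 = 12
  a_4 = -3·12 + 3·0 = -36
  a_5 = -3·-36 + 3·12 = 144
  a_6 = -3·144 + 3·-36 = -540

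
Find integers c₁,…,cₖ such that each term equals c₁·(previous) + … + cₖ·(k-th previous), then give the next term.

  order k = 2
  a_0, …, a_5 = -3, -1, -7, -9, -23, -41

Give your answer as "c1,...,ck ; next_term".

1,2 ; -87

  a_2 = 1·-1 + 2·-3 = -7
  a_3 = 1·-7 + 2·-1 = -9
  a_4 = 1·-9 + 2·-7 = -23
  a_5 = 1·-23 + 2·-9 = -41
  a_6 = 1·-41 + 2·-23 = -87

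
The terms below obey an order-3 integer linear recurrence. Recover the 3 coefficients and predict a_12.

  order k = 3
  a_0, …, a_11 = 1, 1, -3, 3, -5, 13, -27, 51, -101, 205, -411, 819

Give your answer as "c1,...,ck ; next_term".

-2,-1,-2 ; -1637

  a_3 = -2·-3 + -1·1 + -2·1 = 3
  a_4 = -2·3 + -1·-3 + -2·1 = -5
  a_5 = -2·-5 + -1·3 + -2·-3 = 13
  a_6 = -2·13 + -1·-5 + -2·3 = -27
  a_7 = -2·-27 + -1·13 + -2·-5 = 51
  a_8 = -2·51 + -1·-27 + -2·13 = -101
  a_9 = -2·-101 + -1·51 + -2·-27 = 205
  a_10 = -2·205 + -1·-101 + -2·51 = -411
  a_11 = -2·-411 + -1·205 + -2·-101 = 819
  a_12 = -2·819 + -1·-411 + -2·205 = -1637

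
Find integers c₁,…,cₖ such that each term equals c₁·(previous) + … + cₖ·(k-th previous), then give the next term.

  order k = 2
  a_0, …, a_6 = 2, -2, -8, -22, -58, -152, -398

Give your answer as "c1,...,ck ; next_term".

3,-1 ; -1042

  a_2 = 3·-2 + -1·2 = -8
  a_3 = 3·-8 + -1·-2 = -22
  a_4 = 3·-22 + -1·-8 = -58
  a_5 = 3·-58 + -1·-22 = -152
  a_6 = 3·-152 + -1·-58 = -398
  a_7 = 3·-398 + -1·-152 = -1042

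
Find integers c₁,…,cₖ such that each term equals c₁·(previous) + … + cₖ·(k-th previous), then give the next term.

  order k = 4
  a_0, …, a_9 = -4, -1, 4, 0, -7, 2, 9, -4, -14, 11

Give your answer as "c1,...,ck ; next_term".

  a_4 = -1·0 + -1·4 + -1·-1 + 1·-4 = -7
  a_5 = -1·-7 + -1·0 + -1·4 + 1·-1 = 2
  a_6 = -1·2 + -1·-7 + -1·0 + 1·4 = 9
  a_7 = -1·9 + -1·2 + -1·-7 + 1·0 = -4
  a_8 = -1·-4 + -1·9 + -1·2 + 1·-7 = -14
  a_9 = -1·-14 + -1·-4 + -1·9 + 1·2 = 11
  a_10 = -1·11 + -1·-14 + -1·-4 + 1·9 = 16

-1,-1,-1,1 ; 16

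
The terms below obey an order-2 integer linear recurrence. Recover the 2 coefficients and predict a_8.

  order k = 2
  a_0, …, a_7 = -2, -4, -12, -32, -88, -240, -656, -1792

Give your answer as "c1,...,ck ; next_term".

  a_2 = 2·-4 + 2·-2 = -12
  a_3 = 2·-12 + 2·-4 = -32
  a_4 = 2·-32 + 2·-12 = -88
  a_5 = 2·-88 + 2·-32 = -240
  a_6 = 2·-240 + 2·-88 = -656
  a_7 = 2·-656 + 2·-240 = -1792
  a_8 = 2·-1792 + 2·-656 = -4896

2,2 ; -4896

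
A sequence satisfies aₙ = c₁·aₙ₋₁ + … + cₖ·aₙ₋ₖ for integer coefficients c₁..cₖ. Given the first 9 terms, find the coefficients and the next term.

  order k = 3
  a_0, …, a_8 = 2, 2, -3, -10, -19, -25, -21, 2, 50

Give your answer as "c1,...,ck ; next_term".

  a_3 = 2·-3 + -1·2 + -1·2 = -10
  a_4 = 2·-10 + -1·-3 + -1·2 = -19
  a_5 = 2·-19 + -1·-10 + -1·-3 = -25
  a_6 = 2·-25 + -1·-19 + -1·-10 = -21
  a_7 = 2·-21 + -1·-25 + -1·-19 = 2
  a_8 = 2·2 + -1·-21 + -1·-25 = 50
  a_9 = 2·50 + -1·2 + -1·-21 = 119

2,-1,-1 ; 119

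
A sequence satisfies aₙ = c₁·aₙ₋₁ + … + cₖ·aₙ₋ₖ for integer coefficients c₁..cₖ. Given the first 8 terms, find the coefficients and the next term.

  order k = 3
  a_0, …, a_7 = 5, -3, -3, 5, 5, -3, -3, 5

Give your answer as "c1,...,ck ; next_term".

  a_3 = 1·-3 + -1·-3 + 1·5 = 5
  a_4 = 1·5 + -1·-3 + 1·-3 = 5
  a_5 = 1·5 + -1·5 + 1·-3 = -3
  a_6 = 1·-3 + -1·5 + 1·5 = -3
  a_7 = 1·-3 + -1·-3 + 1·5 = 5
  a_8 = 1·5 + -1·-3 + 1·-3 = 5

1,-1,1 ; 5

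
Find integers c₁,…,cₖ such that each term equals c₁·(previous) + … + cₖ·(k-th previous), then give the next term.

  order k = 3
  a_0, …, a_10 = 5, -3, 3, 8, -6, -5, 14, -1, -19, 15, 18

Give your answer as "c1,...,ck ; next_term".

  a_3 = 0·3 + -1·-3 + 1·5 = 8
  a_4 = 0·8 + -1·3 + 1·-3 = -6
  a_5 = 0·-6 + -1·8 + 1·3 = -5
  a_6 = 0·-5 + -1·-6 + 1·8 = 14
  a_7 = 0·14 + -1·-5 + 1·-6 = -1
  a_8 = 0·-1 + -1·14 + 1·-5 = -19
  a_9 = 0·-19 + -1·-1 + 1·14 = 15
  a_10 = 0·15 + -1·-19 + 1·-1 = 18
  a_11 = 0·18 + -1·15 + 1·-19 = -34

0,-1,1 ; -34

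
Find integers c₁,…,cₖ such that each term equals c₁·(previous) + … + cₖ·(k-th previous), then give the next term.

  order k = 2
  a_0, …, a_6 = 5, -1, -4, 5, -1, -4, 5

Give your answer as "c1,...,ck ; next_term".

  a_2 = -1·-1 + -1·5 = -4
  a_3 = -1·-4 + -1·-1 = 5
  a_4 = -1·5 + -1·-4 = -1
  a_5 = -1·-1 + -1·5 = -4
  a_6 = -1·-4 + -1·-1 = 5
  a_7 = -1·5 + -1·-4 = -1

-1,-1 ; -1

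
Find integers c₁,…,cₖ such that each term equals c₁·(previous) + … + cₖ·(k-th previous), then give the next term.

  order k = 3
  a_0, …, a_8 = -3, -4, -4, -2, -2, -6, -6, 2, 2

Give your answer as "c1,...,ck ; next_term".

1,-2,2 ; -14

  a_3 = 1·-4 + -2·-4 + 2·-3 = -2
  a_4 = 1·-2 + -2·-4 + 2·-4 = -2
  a_5 = 1·-2 + -2·-2 + 2·-4 = -6
  a_6 = 1·-6 + -2·-2 + 2·-2 = -6
  a_7 = 1·-6 + -2·-6 + 2·-2 = 2
  a_8 = 1·2 + -2·-6 + 2·-6 = 2
  a_9 = 1·2 + -2·2 + 2·-6 = -14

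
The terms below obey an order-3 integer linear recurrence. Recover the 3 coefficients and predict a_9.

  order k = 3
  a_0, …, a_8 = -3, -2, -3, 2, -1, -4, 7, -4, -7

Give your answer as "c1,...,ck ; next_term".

  a_3 = -1·-3 + -1·-2 + 1·-3 = 2
  a_4 = -1·2 + -1·-3 + 1·-2 = -1
  a_5 = -1·-1 + -1·2 + 1·-3 = -4
  a_6 = -1·-4 + -1·-1 + 1·2 = 7
  a_7 = -1·7 + -1·-4 + 1·-1 = -4
  a_8 = -1·-4 + -1·7 + 1·-4 = -7
  a_9 = -1·-7 + -1·-4 + 1·7 = 18

-1,-1,1 ; 18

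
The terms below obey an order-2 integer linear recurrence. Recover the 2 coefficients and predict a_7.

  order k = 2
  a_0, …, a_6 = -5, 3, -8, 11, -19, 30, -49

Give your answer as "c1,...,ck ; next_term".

  a_2 = -1·3 + 1·-5 = -8
  a_3 = -1·-8 + 1·3 = 11
  a_4 = -1·11 + 1·-8 = -19
  a_5 = -1·-19 + 1·11 = 30
  a_6 = -1·30 + 1·-19 = -49
  a_7 = -1·-49 + 1·30 = 79

-1,1 ; 79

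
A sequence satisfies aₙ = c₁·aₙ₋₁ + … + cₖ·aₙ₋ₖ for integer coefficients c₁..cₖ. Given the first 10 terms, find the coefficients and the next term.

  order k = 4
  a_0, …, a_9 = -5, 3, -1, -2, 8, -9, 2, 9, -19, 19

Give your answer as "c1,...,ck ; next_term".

-1,-1,0,-1 ; -2

  a_4 = -1·-2 + -1·-1 + 0·3 + -1·-5 = 8
  a_5 = -1·8 + -1·-2 + 0·-1 + -1·3 = -9
  a_6 = -1·-9 + -1·8 + 0·-2 + -1·-1 = 2
  a_7 = -1·2 + -1·-9 + 0·8 + -1·-2 = 9
  a_8 = -1·9 + -1·2 + 0·-9 + -1·8 = -19
  a_9 = -1·-19 + -1·9 + 0·2 + -1·-9 = 19
  a_10 = -1·19 + -1·-19 + 0·9 + -1·2 = -2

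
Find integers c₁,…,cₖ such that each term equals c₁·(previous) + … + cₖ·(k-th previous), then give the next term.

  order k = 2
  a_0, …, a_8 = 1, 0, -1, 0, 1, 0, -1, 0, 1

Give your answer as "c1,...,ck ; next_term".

0,-1 ; 0

  a_2 = 0·0 + -1·1 = -1
  a_3 = 0·-1 + -1·0 = 0
  a_4 = 0·0 + -1·-1 = 1
  a_5 = 0·1 + -1·0 = 0
  a_6 = 0·0 + -1·1 = -1
  a_7 = 0·-1 + -1·0 = 0
  a_8 = 0·0 + -1·-1 = 1
  a_9 = 0·1 + -1·0 = 0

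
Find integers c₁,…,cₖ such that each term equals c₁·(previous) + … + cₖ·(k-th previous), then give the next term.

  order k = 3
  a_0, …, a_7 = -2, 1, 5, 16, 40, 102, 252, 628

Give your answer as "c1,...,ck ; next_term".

2,2,-2 ; 1556

  a_3 = 2·5 + 2·1 + -2·-2 = 16
  a_4 = 2·16 + 2·5 + -2·1 = 40
  a_5 = 2·40 + 2·16 + -2·5 = 102
  a_6 = 2·102 + 2·40 + -2·16 = 252
  a_7 = 2·252 + 2·102 + -2·40 = 628
  a_8 = 2·628 + 2·252 + -2·102 = 1556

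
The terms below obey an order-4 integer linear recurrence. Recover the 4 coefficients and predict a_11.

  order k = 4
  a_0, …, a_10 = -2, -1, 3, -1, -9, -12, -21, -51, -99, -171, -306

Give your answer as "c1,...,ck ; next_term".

3,-3,3,-3 ; -549

  a_4 = 3·-1 + -3·3 + 3·-1 + -3·-2 = -9
  a_5 = 3·-9 + -3·-1 + 3·3 + -3·-1 = -12
  a_6 = 3·-12 + -3·-9 + 3·-1 + -3·3 = -21
  a_7 = 3·-21 + -3·-12 + 3·-9 + -3·-1 = -51
  a_8 = 3·-51 + -3·-21 + 3·-12 + -3·-9 = -99
  a_9 = 3·-99 + -3·-51 + 3·-21 + -3·-12 = -171
  a_10 = 3·-171 + -3·-99 + 3·-51 + -3·-21 = -306
  a_11 = 3·-306 + -3·-171 + 3·-99 + -3·-51 = -549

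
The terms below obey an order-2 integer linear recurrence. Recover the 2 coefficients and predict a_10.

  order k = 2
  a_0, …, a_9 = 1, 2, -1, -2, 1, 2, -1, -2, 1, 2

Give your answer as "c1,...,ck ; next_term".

0,-1 ; -1

  a_2 = 0·2 + -1·1 = -1
  a_3 = 0·-1 + -1·2 = -2
  a_4 = 0·-2 + -1·-1 = 1
  a_5 = 0·1 + -1·-2 = 2
  a_6 = 0·2 + -1·1 = -1
  a_7 = 0·-1 + -1·2 = -2
  a_8 = 0·-2 + -1·-1 = 1
  a_9 = 0·1 + -1·-2 = 2
  a_10 = 0·2 + -1·1 = -1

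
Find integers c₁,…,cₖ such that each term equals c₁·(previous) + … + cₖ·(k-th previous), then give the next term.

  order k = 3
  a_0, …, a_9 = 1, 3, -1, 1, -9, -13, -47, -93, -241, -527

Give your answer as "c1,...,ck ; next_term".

  a_3 = 2·-1 + 2·3 + -3·1 = 1
  a_4 = 2·1 + 2·-1 + -3·3 = -9
  a_5 = 2·-9 + 2·1 + -3·-1 = -13
  a_6 = 2·-13 + 2·-9 + -3·1 = -47
  a_7 = 2·-47 + 2·-13 + -3·-9 = -93
  a_8 = 2·-93 + 2·-47 + -3·-13 = -241
  a_9 = 2·-241 + 2·-93 + -3·-47 = -527
  a_10 = 2·-527 + 2·-241 + -3·-93 = -1257

2,2,-3 ; -1257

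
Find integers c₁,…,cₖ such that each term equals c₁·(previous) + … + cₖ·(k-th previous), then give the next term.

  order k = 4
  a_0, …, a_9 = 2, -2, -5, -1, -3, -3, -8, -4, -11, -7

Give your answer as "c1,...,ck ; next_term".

0,1,0,1 ; -19

  a_4 = 0·-1 + 1·-5 + 0·-2 + 1·2 = -3
  a_5 = 0·-3 + 1·-1 + 0·-5 + 1·-2 = -3
  a_6 = 0·-3 + 1·-3 + 0·-1 + 1·-5 = -8
  a_7 = 0·-8 + 1·-3 + 0·-3 + 1·-1 = -4
  a_8 = 0·-4 + 1·-8 + 0·-3 + 1·-3 = -11
  a_9 = 0·-11 + 1·-4 + 0·-8 + 1·-3 = -7
  a_10 = 0·-7 + 1·-11 + 0·-4 + 1·-8 = -19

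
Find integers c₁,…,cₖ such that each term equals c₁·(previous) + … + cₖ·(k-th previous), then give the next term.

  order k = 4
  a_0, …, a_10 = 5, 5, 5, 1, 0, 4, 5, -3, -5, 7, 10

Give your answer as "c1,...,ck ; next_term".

  a_4 = 0·1 + -1·5 + 0·5 + 1·5 = 0
  a_5 = 0·0 + -1·1 + 0·5 + 1·5 = 4
  a_6 = 0·4 + -1·0 + 0·1 + 1·5 = 5
  a_7 = 0·5 + -1·4 + 0·0 + 1·1 = -3
  a_8 = 0·-3 + -1·5 + 0·4 + 1·0 = -5
  a_9 = 0·-5 + -1·-3 + 0·5 + 1·4 = 7
  a_10 = 0·7 + -1·-5 + 0·-3 + 1·5 = 10
  a_11 = 0·10 + -1·7 + 0·-5 + 1·-3 = -10

0,-1,0,1 ; -10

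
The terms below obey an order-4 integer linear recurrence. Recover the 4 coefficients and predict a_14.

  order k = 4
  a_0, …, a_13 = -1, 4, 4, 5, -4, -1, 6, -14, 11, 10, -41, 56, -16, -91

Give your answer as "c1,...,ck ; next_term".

-1,-1,1,-1 ; 204

  a_4 = -1·5 + -1·4 + 1·4 + -1·-1 = -4
  a_5 = -1·-4 + -1·5 + 1·4 + -1·4 = -1
  a_6 = -1·-1 + -1·-4 + 1·5 + -1·4 = 6
  a_7 = -1·6 + -1·-1 + 1·-4 + -1·5 = -14
  a_8 = -1·-14 + -1·6 + 1·-1 + -1·-4 = 11
  a_9 = -1·11 + -1·-14 + 1·6 + -1·-1 = 10
  a_10 = -1·10 + -1·11 + 1·-14 + -1·6 = -41
  a_11 = -1·-41 + -1·10 + 1·11 + -1·-14 = 56
  a_12 = -1·56 + -1·-41 + 1·10 + -1·11 = -16
  a_13 = -1·-16 + -1·56 + 1·-41 + -1·10 = -91
  a_14 = -1·-91 + -1·-16 + 1·56 + -1·-41 = 204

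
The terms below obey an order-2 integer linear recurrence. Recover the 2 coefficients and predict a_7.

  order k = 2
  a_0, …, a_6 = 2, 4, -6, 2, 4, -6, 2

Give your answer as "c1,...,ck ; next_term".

  a_2 = -1·4 + -1·2 = -6
  a_3 = -1·-6 + -1·4 = 2
  a_4 = -1·2 + -1·-6 = 4
  a_5 = -1·4 + -1·2 = -6
  a_6 = -1·-6 + -1·4 = 2
  a_7 = -1·2 + -1·-6 = 4

-1,-1 ; 4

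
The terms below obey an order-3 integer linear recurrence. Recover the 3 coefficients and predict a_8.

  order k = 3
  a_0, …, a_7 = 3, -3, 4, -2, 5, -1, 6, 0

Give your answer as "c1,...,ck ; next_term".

  a_3 = 1·4 + 1·-3 + -1·3 = -2
  a_4 = 1·-2 + 1·4 + -1·-3 = 5
  a_5 = 1·5 + 1·-2 + -1·4 = -1
  a_6 = 1·-1 + 1·5 + -1·-2 = 6
  a_7 = 1·6 + 1·-1 + -1·5 = 0
  a_8 = 1·0 + 1·6 + -1·-1 = 7

1,1,-1 ; 7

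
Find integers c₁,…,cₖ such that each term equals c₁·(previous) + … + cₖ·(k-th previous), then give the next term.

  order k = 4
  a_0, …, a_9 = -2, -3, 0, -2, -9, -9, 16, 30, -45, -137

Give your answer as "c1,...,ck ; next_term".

1,-3,1,2 ; 60

  a_4 = 1·-2 + -3·0 + 1·-3 + 2·-2 = -9
  a_5 = 1·-9 + -3·-2 + 1·0 + 2·-3 = -9
  a_6 = 1·-9 + -3·-9 + 1·-2 + 2·0 = 16
  a_7 = 1·16 + -3·-9 + 1·-9 + 2·-2 = 30
  a_8 = 1·30 + -3·16 + 1·-9 + 2·-9 = -45
  a_9 = 1·-45 + -3·30 + 1·16 + 2·-9 = -137
  a_10 = 1·-137 + -3·-45 + 1·30 + 2·16 = 60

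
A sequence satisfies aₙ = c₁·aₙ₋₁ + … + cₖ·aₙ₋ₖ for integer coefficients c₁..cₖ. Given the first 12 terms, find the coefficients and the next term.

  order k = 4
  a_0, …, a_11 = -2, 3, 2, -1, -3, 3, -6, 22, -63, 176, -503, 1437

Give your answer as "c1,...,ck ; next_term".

-3,-1,-2,-1 ; -4097

  a_4 = -3·-1 + -1·2 + -2·3 + -1·-2 = -3
  a_5 = -3·-3 + -1·-1 + -2·2 + -1·3 = 3
  a_6 = -3·3 + -1·-3 + -2·-1 + -1·2 = -6
  a_7 = -3·-6 + -1·3 + -2·-3 + -1·-1 = 22
  a_8 = -3·22 + -1·-6 + -2·3 + -1·-3 = -63
  a_9 = -3·-63 + -1·22 + -2·-6 + -1·3 = 176
  a_10 = -3·176 + -1·-63 + -2·22 + -1·-6 = -503
  a_11 = -3·-503 + -1·176 + -2·-63 + -1·22 = 1437
  a_12 = -3·1437 + -1·-503 + -2·176 + -1·-63 = -4097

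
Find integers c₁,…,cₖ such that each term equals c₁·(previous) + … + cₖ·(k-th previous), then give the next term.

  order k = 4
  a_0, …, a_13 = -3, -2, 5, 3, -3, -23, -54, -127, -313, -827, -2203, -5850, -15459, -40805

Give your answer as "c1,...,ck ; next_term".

3,-1,-1,3 ; -107715

  a_4 = 3·3 + -1·5 + -1·-2 + 3·-3 = -3
  a_5 = 3·-3 + -1·3 + -1·5 + 3·-2 = -23
  a_6 = 3·-23 + -1·-3 + -1·3 + 3·5 = -54
  a_7 = 3·-54 + -1·-23 + -1·-3 + 3·3 = -127
  a_8 = 3·-127 + -1·-54 + -1·-23 + 3·-3 = -313
  a_9 = 3·-313 + -1·-127 + -1·-54 + 3·-23 = -827
  a_10 = 3·-827 + -1·-313 + -1·-127 + 3·-54 = -2203
  a_11 = 3·-2203 + -1·-827 + -1·-313 + 3·-127 = -5850
  a_12 = 3·-5850 + -1·-2203 + -1·-827 + 3·-313 = -15459
  a_13 = 3·-15459 + -1·-5850 + -1·-2203 + 3·-827 = -40805
  a_14 = 3·-40805 + -1·-15459 + -1·-5850 + 3·-2203 = -107715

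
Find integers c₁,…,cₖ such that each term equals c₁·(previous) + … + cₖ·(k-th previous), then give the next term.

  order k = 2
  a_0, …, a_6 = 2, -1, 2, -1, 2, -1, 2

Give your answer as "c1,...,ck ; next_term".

  a_2 = 0·-1 + 1·2 = 2
  a_3 = 0·2 + 1·-1 = -1
  a_4 = 0·-1 + 1·2 = 2
  a_5 = 0·2 + 1·-1 = -1
  a_6 = 0·-1 + 1·2 = 2
  a_7 = 0·2 + 1·-1 = -1

0,1 ; -1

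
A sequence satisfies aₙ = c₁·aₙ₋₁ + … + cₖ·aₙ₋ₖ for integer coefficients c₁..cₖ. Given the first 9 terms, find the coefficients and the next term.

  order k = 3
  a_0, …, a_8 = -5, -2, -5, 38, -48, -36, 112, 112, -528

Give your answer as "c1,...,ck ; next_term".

  a_3 = -2·-5 + -4·-2 + -4·-5 = 38
  a_4 = -2·38 + -4·-5 + -4·-2 = -48
  a_5 = -2·-48 + -4·38 + -4·-5 = -36
  a_6 = -2·-36 + -4·-48 + -4·38 = 112
  a_7 = -2·112 + -4·-36 + -4·-48 = 112
  a_8 = -2·112 + -4·112 + -4·-36 = -528
  a_9 = -2·-528 + -4·112 + -4·112 = 160

-2,-4,-4 ; 160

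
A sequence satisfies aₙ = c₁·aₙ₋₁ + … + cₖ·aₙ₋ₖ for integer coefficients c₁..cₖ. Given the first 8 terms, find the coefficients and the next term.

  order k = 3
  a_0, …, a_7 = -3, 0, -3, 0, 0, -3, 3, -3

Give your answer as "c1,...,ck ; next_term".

-1,0,1 ; 0

  a_3 = -1·-3 + 0·0 + 1·-3 = 0
  a_4 = -1·0 + 0·-3 + 1·0 = 0
  a_5 = -1·0 + 0·0 + 1·-3 = -3
  a_6 = -1·-3 + 0·0 + 1·0 = 3
  a_7 = -1·3 + 0·-3 + 1·0 = -3
  a_8 = -1·-3 + 0·3 + 1·-3 = 0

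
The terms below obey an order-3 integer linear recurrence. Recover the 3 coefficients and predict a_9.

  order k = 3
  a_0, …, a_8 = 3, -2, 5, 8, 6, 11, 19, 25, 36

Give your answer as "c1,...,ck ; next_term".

1,0,1 ; 55

  a_3 = 1·5 + 0·-2 + 1·3 = 8
  a_4 = 1·8 + 0·5 + 1·-2 = 6
  a_5 = 1·6 + 0·8 + 1·5 = 11
  a_6 = 1·11 + 0·6 + 1·8 = 19
  a_7 = 1·19 + 0·11 + 1·6 = 25
  a_8 = 1·25 + 0·19 + 1·11 = 36
  a_9 = 1·36 + 0·25 + 1·19 = 55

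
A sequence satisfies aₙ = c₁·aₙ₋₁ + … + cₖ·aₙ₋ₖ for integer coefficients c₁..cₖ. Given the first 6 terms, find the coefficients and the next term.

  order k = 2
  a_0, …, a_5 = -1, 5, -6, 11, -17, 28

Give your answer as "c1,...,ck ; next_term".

-1,1 ; -45

  a_2 = -1·5 + 1·-1 = -6
  a_3 = -1·-6 + 1·5 = 11
  a_4 = -1·11 + 1·-6 = -17
  a_5 = -1·-17 + 1·11 = 28
  a_6 = -1·28 + 1·-17 = -45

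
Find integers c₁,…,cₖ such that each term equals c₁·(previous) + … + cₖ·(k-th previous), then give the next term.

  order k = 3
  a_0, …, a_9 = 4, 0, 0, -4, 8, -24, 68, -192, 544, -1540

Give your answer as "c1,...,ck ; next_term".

  a_3 = -2·0 + 2·0 + -1·4 = -4
  a_4 = -2·-4 + 2·0 + -1·0 = 8
  a_5 = -2·8 + 2·-4 + -1·0 = -24
  a_6 = -2·-24 + 2·8 + -1·-4 = 68
  a_7 = -2·68 + 2·-24 + -1·8 = -192
  a_8 = -2·-192 + 2·68 + -1·-24 = 544
  a_9 = -2·544 + 2·-192 + -1·68 = -1540
  a_10 = -2·-1540 + 2·544 + -1·-192 = 4360

-2,2,-1 ; 4360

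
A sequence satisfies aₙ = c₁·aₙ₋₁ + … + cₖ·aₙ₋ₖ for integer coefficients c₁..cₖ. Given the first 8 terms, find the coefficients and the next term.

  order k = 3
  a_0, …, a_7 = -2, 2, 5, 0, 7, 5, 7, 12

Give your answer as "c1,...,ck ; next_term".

0,1,1 ; 12

  a_3 = 0·5 + 1·2 + 1·-2 = 0
  a_4 = 0·0 + 1·5 + 1·2 = 7
  a_5 = 0·7 + 1·0 + 1·5 = 5
  a_6 = 0·5 + 1·7 + 1·0 = 7
  a_7 = 0·7 + 1·5 + 1·7 = 12
  a_8 = 0·12 + 1·7 + 1·5 = 12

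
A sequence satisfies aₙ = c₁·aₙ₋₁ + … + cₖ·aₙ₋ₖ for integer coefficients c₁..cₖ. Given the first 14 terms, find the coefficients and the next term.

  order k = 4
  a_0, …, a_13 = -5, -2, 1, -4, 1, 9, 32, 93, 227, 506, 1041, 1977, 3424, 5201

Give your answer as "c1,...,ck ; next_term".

  a_4 = 3·-4 + -1·1 + -2·-2 + -2·-5 = 1
  a_5 = 3·1 + -1·-4 + -2·1 + -2·-2 = 9
  a_6 = 3·9 + -1·1 + -2·-4 + -2·1 = 32
  a_7 = 3·32 + -1·9 + -2·1 + -2·-4 = 93
  a_8 = 3·93 + -1·32 + -2·9 + -2·1 = 227
  a_9 = 3·227 + -1·93 + -2·32 + -2·9 = 506
  a_10 = 3·506 + -1·227 + -2·93 + -2·32 = 1041
  a_11 = 3·1041 + -1·506 + -2·227 + -2·93 = 1977
  a_12 = 3·1977 + -1·1041 + -2·506 + -2·227 = 3424
  a_13 = 3·3424 + -1·1977 + -2·1041 + -2·506 = 5201
  a_14 = 3·5201 + -1·3424 + -2·1977 + -2·1041 = 6143

3,-1,-2,-2 ; 6143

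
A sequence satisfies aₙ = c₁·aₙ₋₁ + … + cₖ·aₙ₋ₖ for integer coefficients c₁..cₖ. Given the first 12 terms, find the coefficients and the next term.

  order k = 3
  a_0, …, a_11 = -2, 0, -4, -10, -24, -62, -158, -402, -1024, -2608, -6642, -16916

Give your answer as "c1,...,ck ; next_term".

  a_3 = 2·-4 + 1·0 + 1·-2 = -10
  a_4 = 2·-10 + 1·-4 + 1·0 = -24
  a_5 = 2·-24 + 1·-10 + 1·-4 = -62
  a_6 = 2·-62 + 1·-24 + 1·-10 = -158
  a_7 = 2·-158 + 1·-62 + 1·-24 = -402
  a_8 = 2·-402 + 1·-158 + 1·-62 = -1024
  a_9 = 2·-1024 + 1·-402 + 1·-158 = -2608
  a_10 = 2·-2608 + 1·-1024 + 1·-402 = -6642
  a_11 = 2·-6642 + 1·-2608 + 1·-1024 = -16916
  a_12 = 2·-16916 + 1·-6642 + 1·-2608 = -43082

2,1,1 ; -43082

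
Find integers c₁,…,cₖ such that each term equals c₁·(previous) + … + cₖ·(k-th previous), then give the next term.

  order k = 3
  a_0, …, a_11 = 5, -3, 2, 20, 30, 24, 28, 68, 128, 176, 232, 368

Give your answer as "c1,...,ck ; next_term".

  a_3 = 2·2 + -2·-3 + 2·5 = 20
  a_4 = 2·20 + -2·2 + 2·-3 = 30
  a_5 = 2·30 + -2·20 + 2·2 = 24
  a_6 = 2·24 + -2·30 + 2·20 = 28
  a_7 = 2·28 + -2·24 + 2·30 = 68
  a_8 = 2·68 + -2·28 + 2·24 = 128
  a_9 = 2·128 + -2·68 + 2·28 = 176
  a_10 = 2·176 + -2·128 + 2·68 = 232
  a_11 = 2·232 + -2·176 + 2·128 = 368
  a_12 = 2·368 + -2·232 + 2·176 = 624

2,-2,2 ; 624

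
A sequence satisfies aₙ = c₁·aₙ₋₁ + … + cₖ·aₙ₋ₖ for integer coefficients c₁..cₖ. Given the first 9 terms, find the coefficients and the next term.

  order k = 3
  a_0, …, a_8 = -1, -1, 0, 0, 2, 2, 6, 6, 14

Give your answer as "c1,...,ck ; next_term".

  a_3 = 1·0 + 2·-1 + -2·-1 = 0
  a_4 = 1·0 + 2·0 + -2·-1 = 2
  a_5 = 1·2 + 2·0 + -2·0 = 2
  a_6 = 1·2 + 2·2 + -2·0 = 6
  a_7 = 1·6 + 2·2 + -2·2 = 6
  a_8 = 1·6 + 2·6 + -2·2 = 14
  a_9 = 1·14 + 2·6 + -2·6 = 14

1,2,-2 ; 14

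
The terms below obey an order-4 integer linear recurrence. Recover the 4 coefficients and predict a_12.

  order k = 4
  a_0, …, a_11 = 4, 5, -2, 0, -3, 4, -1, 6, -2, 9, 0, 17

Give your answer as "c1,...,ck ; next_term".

1,1,-1,1 ; 6

  a_4 = 1·0 + 1·-2 + -1·5 + 1·4 = -3
  a_5 = 1·-3 + 1·0 + -1·-2 + 1·5 = 4
  a_6 = 1·4 + 1·-3 + -1·0 + 1·-2 = -1
  a_7 = 1·-1 + 1·4 + -1·-3 + 1·0 = 6
  a_8 = 1·6 + 1·-1 + -1·4 + 1·-3 = -2
  a_9 = 1·-2 + 1·6 + -1·-1 + 1·4 = 9
  a_10 = 1·9 + 1·-2 + -1·6 + 1·-1 = 0
  a_11 = 1·0 + 1·9 + -1·-2 + 1·6 = 17
  a_12 = 1·17 + 1·0 + -1·9 + 1·-2 = 6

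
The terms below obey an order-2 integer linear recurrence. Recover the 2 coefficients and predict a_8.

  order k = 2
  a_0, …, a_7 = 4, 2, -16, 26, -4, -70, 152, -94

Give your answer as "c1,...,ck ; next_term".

-2,-3 ; -268

  a_2 = -2·2 + -3·4 = -16
  a_3 = -2·-16 + -3·2 = 26
  a_4 = -2·26 + -3·-16 = -4
  a_5 = -2·-4 + -3·26 = -70
  a_6 = -2·-70 + -3·-4 = 152
  a_7 = -2·152 + -3·-70 = -94
  a_8 = -2·-94 + -3·152 = -268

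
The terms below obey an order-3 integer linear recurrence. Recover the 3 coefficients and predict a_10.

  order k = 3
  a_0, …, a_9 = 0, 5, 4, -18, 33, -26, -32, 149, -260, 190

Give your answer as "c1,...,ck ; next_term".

  a_3 = -2·4 + -2·5 + 1·0 = -18
  a_4 = -2·-18 + -2·4 + 1·5 = 33
  a_5 = -2·33 + -2·-18 + 1·4 = -26
  a_6 = -2·-26 + -2·33 + 1·-18 = -32
  a_7 = -2·-32 + -2·-26 + 1·33 = 149
  a_8 = -2·149 + -2·-32 + 1·-26 = -260
  a_9 = -2·-260 + -2·149 + 1·-32 = 190
  a_10 = -2·190 + -2·-260 + 1·149 = 289

-2,-2,1 ; 289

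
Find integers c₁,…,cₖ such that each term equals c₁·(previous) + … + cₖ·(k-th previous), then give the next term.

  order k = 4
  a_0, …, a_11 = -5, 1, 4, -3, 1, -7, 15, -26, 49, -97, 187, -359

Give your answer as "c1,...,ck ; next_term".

  a_4 = -1·-3 + 1·4 + -1·1 + 1·-5 = 1
  a_5 = -1·1 + 1·-3 + -1·4 + 1·1 = -7
  a_6 = -1·-7 + 1·1 + -1·-3 + 1·4 = 15
  a_7 = -1·15 + 1·-7 + -1·1 + 1·-3 = -26
  a_8 = -1·-26 + 1·15 + -1·-7 + 1·1 = 49
  a_9 = -1·49 + 1·-26 + -1·15 + 1·-7 = -97
  a_10 = -1·-97 + 1·49 + -1·-26 + 1·15 = 187
  a_11 = -1·187 + 1·-97 + -1·49 + 1·-26 = -359
  a_12 = -1·-359 + 1·187 + -1·-97 + 1·49 = 692

-1,1,-1,1 ; 692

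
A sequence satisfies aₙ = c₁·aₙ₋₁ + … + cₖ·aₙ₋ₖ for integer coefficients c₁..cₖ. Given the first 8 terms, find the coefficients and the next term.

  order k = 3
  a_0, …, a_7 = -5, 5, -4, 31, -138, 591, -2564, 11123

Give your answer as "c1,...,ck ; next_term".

  a_3 = -4·-4 + 1·5 + -2·-5 = 31
  a_4 = -4·31 + 1·-4 + -2·5 = -138
  a_5 = -4·-138 + 1·31 + -2·-4 = 591
  a_6 = -4·591 + 1·-138 + -2·31 = -2564
  a_7 = -4·-2564 + 1·591 + -2·-138 = 11123
  a_8 = -4·11123 + 1·-2564 + -2·591 = -48238

-4,1,-2 ; -48238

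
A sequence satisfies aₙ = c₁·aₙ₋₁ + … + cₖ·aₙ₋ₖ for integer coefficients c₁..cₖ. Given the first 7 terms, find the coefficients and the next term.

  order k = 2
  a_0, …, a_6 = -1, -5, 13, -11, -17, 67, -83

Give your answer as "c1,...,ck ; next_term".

  a_2 = -2·-5 + -3·-1 = 13
  a_3 = -2·13 + -3·-5 = -11
  a_4 = -2·-11 + -3·13 = -17
  a_5 = -2·-17 + -3·-11 = 67
  a_6 = -2·67 + -3·-17 = -83
  a_7 = -2·-83 + -3·67 = -35

-2,-3 ; -35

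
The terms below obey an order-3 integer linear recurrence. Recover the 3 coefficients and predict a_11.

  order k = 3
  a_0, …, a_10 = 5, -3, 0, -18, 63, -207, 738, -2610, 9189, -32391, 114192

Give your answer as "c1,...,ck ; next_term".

  a_3 = -3·0 + 1·-3 + -3·5 = -18
  a_4 = -3·-18 + 1·0 + -3·-3 = 63
  a_5 = -3·63 + 1·-18 + -3·0 = -207
  a_6 = -3·-207 + 1·63 + -3·-18 = 738
  a_7 = -3·738 + 1·-207 + -3·63 = -2610
  a_8 = -3·-2610 + 1·738 + -3·-207 = 9189
  a_9 = -3·9189 + 1·-2610 + -3·738 = -32391
  a_10 = -3·-32391 + 1·9189 + -3·-2610 = 114192
  a_11 = -3·114192 + 1·-32391 + -3·9189 = -402534

-3,1,-3 ; -402534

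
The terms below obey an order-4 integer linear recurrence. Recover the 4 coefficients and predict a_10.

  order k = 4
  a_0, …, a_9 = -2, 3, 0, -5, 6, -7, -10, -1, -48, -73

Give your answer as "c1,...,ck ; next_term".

1,2,3,-1 ; -162

  a_4 = 1·-5 + 2·0 + 3·3 + -1·-2 = 6
  a_5 = 1·6 + 2·-5 + 3·0 + -1·3 = -7
  a_6 = 1·-7 + 2·6 + 3·-5 + -1·0 = -10
  a_7 = 1·-10 + 2·-7 + 3·6 + -1·-5 = -1
  a_8 = 1·-1 + 2·-10 + 3·-7 + -1·6 = -48
  a_9 = 1·-48 + 2·-1 + 3·-10 + -1·-7 = -73
  a_10 = 1·-73 + 2·-48 + 3·-1 + -1·-10 = -162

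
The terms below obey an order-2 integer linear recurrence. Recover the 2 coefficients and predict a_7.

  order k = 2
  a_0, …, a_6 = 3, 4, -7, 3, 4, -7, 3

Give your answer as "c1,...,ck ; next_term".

  a_2 = -1·4 + -1·3 = -7
  a_3 = -1·-7 + -1·4 = 3
  a_4 = -1·3 + -1·-7 = 4
  a_5 = -1·4 + -1·3 = -7
  a_6 = -1·-7 + -1·4 = 3
  a_7 = -1·3 + -1·-7 = 4

-1,-1 ; 4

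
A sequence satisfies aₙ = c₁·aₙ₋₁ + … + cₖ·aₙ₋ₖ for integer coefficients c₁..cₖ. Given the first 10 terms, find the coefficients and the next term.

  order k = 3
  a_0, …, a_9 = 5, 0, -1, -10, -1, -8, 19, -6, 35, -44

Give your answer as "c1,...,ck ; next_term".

0,1,-2 ; 47

  a_3 = 0·-1 + 1·0 + -2·5 = -10
  a_4 = 0·-10 + 1·-1 + -2·0 = -1
  a_5 = 0·-1 + 1·-10 + -2·-1 = -8
  a_6 = 0·-8 + 1·-1 + -2·-10 = 19
  a_7 = 0·19 + 1·-8 + -2·-1 = -6
  a_8 = 0·-6 + 1·19 + -2·-8 = 35
  a_9 = 0·35 + 1·-6 + -2·19 = -44
  a_10 = 0·-44 + 1·35 + -2·-6 = 47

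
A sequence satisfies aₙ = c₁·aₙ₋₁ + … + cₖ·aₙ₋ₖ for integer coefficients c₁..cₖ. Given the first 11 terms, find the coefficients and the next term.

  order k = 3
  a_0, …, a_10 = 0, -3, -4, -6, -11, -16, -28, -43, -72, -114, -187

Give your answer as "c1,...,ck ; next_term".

  a_3 = 0·-4 + 2·-3 + 1·0 = -6
  a_4 = 0·-6 + 2·-4 + 1·-3 = -11
  a_5 = 0·-11 + 2·-6 + 1·-4 = -16
  a_6 = 0·-16 + 2·-11 + 1·-6 = -28
  a_7 = 0·-28 + 2·-16 + 1·-11 = -43
  a_8 = 0·-43 + 2·-28 + 1·-16 = -72
  a_9 = 0·-72 + 2·-43 + 1·-28 = -114
  a_10 = 0·-114 + 2·-72 + 1·-43 = -187
  a_11 = 0·-187 + 2·-114 + 1·-72 = -300

0,2,1 ; -300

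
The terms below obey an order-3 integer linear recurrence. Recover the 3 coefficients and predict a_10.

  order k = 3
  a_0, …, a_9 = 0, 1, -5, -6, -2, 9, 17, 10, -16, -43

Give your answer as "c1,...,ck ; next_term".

  a_3 = 1·-5 + -1·1 + -1·0 = -6
  a_4 = 1·-6 + -1·-5 + -1·1 = -2
  a_5 = 1·-2 + -1·-6 + -1·-5 = 9
  a_6 = 1·9 + -1·-2 + -1·-6 = 17
  a_7 = 1·17 + -1·9 + -1·-2 = 10
  a_8 = 1·10 + -1·17 + -1·9 = -16
  a_9 = 1·-16 + -1·10 + -1·17 = -43
  a_10 = 1·-43 + -1·-16 + -1·10 = -37

1,-1,-1 ; -37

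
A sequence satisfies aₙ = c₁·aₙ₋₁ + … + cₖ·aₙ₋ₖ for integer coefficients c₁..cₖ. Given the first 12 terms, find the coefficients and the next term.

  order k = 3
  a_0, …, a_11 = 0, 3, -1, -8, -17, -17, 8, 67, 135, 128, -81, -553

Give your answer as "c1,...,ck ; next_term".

2,-2,-1 ; -1072

  a_3 = 2·-1 + -2·3 + -1·0 = -8
  a_4 = 2·-8 + -2·-1 + -1·3 = -17
  a_5 = 2·-17 + -2·-8 + -1·-1 = -17
  a_6 = 2·-17 + -2·-17 + -1·-8 = 8
  a_7 = 2·8 + -2·-17 + -1·-17 = 67
  a_8 = 2·67 + -2·8 + -1·-17 = 135
  a_9 = 2·135 + -2·67 + -1·8 = 128
  a_10 = 2·128 + -2·135 + -1·67 = -81
  a_11 = 2·-81 + -2·128 + -1·135 = -553
  a_12 = 2·-553 + -2·-81 + -1·128 = -1072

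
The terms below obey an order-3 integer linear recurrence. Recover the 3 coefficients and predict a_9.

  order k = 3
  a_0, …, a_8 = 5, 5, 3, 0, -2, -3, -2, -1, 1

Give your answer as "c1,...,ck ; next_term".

  a_3 = 0·3 + 1·5 + -1·5 = 0
  a_4 = 0·0 + 1·3 + -1·5 = -2
  a_5 = 0·-2 + 1·0 + -1·3 = -3
  a_6 = 0·-3 + 1·-2 + -1·0 = -2
  a_7 = 0·-2 + 1·-3 + -1·-2 = -1
  a_8 = 0·-1 + 1·-2 + -1·-3 = 1
  a_9 = 0·1 + 1·-1 + -1·-2 = 1

0,1,-1 ; 1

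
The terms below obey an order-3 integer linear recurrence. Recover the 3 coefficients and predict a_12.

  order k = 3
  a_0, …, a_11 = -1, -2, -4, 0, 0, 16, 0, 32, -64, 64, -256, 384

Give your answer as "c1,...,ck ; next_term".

0,2,-4 ; -768

  a_3 = 0·-4 + 2·-2 + -4·-1 = 0
  a_4 = 0·0 + 2·-4 + -4·-2 = 0
  a_5 = 0·0 + 2·0 + -4·-4 = 16
  a_6 = 0·16 + 2·0 + -4·0 = 0
  a_7 = 0·0 + 2·16 + -4·0 = 32
  a_8 = 0·32 + 2·0 + -4·16 = -64
  a_9 = 0·-64 + 2·32 + -4·0 = 64
  a_10 = 0·64 + 2·-64 + -4·32 = -256
  a_11 = 0·-256 + 2·64 + -4·-64 = 384
  a_12 = 0·384 + 2·-256 + -4·64 = -768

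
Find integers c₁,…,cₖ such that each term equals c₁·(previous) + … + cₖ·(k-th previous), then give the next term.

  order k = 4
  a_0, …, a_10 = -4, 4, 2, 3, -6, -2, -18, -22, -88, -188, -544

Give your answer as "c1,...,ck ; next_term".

  a_4 = 2·3 + 2·2 + -2·4 + 2·-4 = -6
  a_5 = 2·-6 + 2·3 + -2·2 + 2·4 = -2
  a_6 = 2·-2 + 2·-6 + -2·3 + 2·2 = -18
  a_7 = 2·-18 + 2·-2 + -2·-6 + 2·3 = -22
  a_8 = 2·-22 + 2·-18 + -2·-2 + 2·-6 = -88
  a_9 = 2·-88 + 2·-22 + -2·-18 + 2·-2 = -188
  a_10 = 2·-188 + 2·-88 + -2·-22 + 2·-18 = -544
  a_11 = 2·-544 + 2·-188 + -2·-88 + 2·-22 = -1332

2,2,-2,2 ; -1332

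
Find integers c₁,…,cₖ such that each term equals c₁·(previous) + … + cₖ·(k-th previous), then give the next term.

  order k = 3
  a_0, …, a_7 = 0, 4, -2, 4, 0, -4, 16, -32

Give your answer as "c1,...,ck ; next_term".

-2,0,2 ; 56

  a_3 = -2·-2 + 0·4 + 2·0 = 4
  a_4 = -2·4 + 0·-2 + 2·4 = 0
  a_5 = -2·0 + 0·4 + 2·-2 = -4
  a_6 = -2·-4 + 0·0 + 2·4 = 16
  a_7 = -2·16 + 0·-4 + 2·0 = -32
  a_8 = -2·-32 + 0·16 + 2·-4 = 56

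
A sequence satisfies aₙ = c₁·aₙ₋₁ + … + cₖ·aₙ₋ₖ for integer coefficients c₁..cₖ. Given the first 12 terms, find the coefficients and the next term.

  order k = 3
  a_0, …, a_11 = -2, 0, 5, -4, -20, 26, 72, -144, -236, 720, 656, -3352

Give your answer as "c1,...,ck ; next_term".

  a_3 = 0·5 + -4·0 + 2·-2 = -4
  a_4 = 0·-4 + -4·5 + 2·0 = -20
  a_5 = 0·-20 + -4·-4 + 2·5 = 26
  a_6 = 0·26 + -4·-20 + 2·-4 = 72
  a_7 = 0·72 + -4·26 + 2·-20 = -144
  a_8 = 0·-144 + -4·72 + 2·26 = -236
  a_9 = 0·-236 + -4·-144 + 2·72 = 720
  a_10 = 0·720 + -4·-236 + 2·-144 = 656
  a_11 = 0·656 + -4·720 + 2·-236 = -3352
  a_12 = 0·-3352 + -4·656 + 2·720 = -1184

0,-4,2 ; -1184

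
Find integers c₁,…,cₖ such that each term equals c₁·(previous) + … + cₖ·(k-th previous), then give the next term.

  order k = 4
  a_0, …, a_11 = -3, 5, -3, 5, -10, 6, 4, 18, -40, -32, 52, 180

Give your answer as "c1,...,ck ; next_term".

  a_4 = 0·5 + -2·-3 + -2·5 + 2·-3 = -10
  a_5 = 0·-10 + -2·5 + -2·-3 + 2·5 = 6
  a_6 = 0·6 + -2·-10 + -2·5 + 2·-3 = 4
  a_7 = 0·4 + -2·6 + -2·-10 + 2·5 = 18
  a_8 = 0·18 + -2·4 + -2·6 + 2·-10 = -40
  a_9 = 0·-40 + -2·18 + -2·4 + 2·6 = -32
  a_10 = 0·-32 + -2·-40 + -2·18 + 2·4 = 52
  a_11 = 0·52 + -2·-32 + -2·-40 + 2·18 = 180
  a_12 = 0·180 + -2·52 + -2·-32 + 2·-40 = -120

0,-2,-2,2 ; -120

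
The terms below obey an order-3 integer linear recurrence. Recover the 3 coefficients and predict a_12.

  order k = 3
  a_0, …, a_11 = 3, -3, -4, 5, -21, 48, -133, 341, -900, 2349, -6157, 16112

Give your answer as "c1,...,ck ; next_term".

  a_3 = -2·-4 + 2·-3 + 1·3 = 5
  a_4 = -2·5 + 2·-4 + 1·-3 = -21
  a_5 = -2·-21 + 2·5 + 1·-4 = 48
  a_6 = -2·48 + 2·-21 + 1·5 = -133
  a_7 = -2·-133 + 2·48 + 1·-21 = 341
  a_8 = -2·341 + 2·-133 + 1·48 = -900
  a_9 = -2·-900 + 2·341 + 1·-133 = 2349
  a_10 = -2·2349 + 2·-900 + 1·341 = -6157
  a_11 = -2·-6157 + 2·2349 + 1·-900 = 16112
  a_12 = -2·16112 + 2·-6157 + 1·2349 = -42189

-2,2,1 ; -42189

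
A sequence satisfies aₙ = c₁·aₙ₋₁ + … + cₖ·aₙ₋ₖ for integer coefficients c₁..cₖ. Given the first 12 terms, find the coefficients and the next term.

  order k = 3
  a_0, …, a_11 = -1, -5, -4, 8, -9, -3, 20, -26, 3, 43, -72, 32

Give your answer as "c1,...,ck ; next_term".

-1,-1,1 ; 83

  a_3 = -1·-4 + -1·-5 + 1·-1 = 8
  a_4 = -1·8 + -1·-4 + 1·-5 = -9
  a_5 = -1·-9 + -1·8 + 1·-4 = -3
  a_6 = -1·-3 + -1·-9 + 1·8 = 20
  a_7 = -1·20 + -1·-3 + 1·-9 = -26
  a_8 = -1·-26 + -1·20 + 1·-3 = 3
  a_9 = -1·3 + -1·-26 + 1·20 = 43
  a_10 = -1·43 + -1·3 + 1·-26 = -72
  a_11 = -1·-72 + -1·43 + 1·3 = 32
  a_12 = -1·32 + -1·-72 + 1·43 = 83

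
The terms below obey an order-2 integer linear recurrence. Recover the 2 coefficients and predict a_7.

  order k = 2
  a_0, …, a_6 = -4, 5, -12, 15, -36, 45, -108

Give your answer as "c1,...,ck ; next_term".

0,3 ; 135

  a_2 = 0·5 + 3·-4 = -12
  a_3 = 0·-12 + 3·5 = 15
  a_4 = 0·15 + 3·-12 = -36
  a_5 = 0·-36 + 3·15 = 45
  a_6 = 0·45 + 3·-36 = -108
  a_7 = 0·-108 + 3·45 = 135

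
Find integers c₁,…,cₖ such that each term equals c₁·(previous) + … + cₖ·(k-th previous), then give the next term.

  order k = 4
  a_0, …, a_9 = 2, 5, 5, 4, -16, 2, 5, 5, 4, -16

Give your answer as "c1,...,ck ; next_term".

  a_4 = -1·4 + -1·5 + -1·5 + -1·2 = -16
  a_5 = -1·-16 + -1·4 + -1·5 + -1·5 = 2
  a_6 = -1·2 + -1·-16 + -1·4 + -1·5 = 5
  a_7 = -1·5 + -1·2 + -1·-16 + -1·4 = 5
  a_8 = -1·5 + -1·5 + -1·2 + -1·-16 = 4
  a_9 = -1·4 + -1·5 + -1·5 + -1·2 = -16
  a_10 = -1·-16 + -1·4 + -1·5 + -1·5 = 2

-1,-1,-1,-1 ; 2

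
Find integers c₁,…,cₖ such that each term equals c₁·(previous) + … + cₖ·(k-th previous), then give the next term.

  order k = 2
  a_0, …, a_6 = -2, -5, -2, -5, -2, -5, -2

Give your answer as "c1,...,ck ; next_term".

  a_2 = 0·-5 + 1·-2 = -2
  a_3 = 0·-2 + 1·-5 = -5
  a_4 = 0·-5 + 1·-2 = -2
  a_5 = 0·-2 + 1·-5 = -5
  a_6 = 0·-5 + 1·-2 = -2
  a_7 = 0·-2 + 1·-5 = -5

0,1 ; -5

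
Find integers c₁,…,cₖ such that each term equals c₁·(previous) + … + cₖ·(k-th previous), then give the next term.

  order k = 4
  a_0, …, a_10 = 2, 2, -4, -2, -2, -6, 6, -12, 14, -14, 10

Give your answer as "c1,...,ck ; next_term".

-1,1,1,-1 ; 2

  a_4 = -1·-2 + 1·-4 + 1·2 + -1·2 = -2
  a_5 = -1·-2 + 1·-2 + 1·-4 + -1·2 = -6
  a_6 = -1·-6 + 1·-2 + 1·-2 + -1·-4 = 6
  a_7 = -1·6 + 1·-6 + 1·-2 + -1·-2 = -12
  a_8 = -1·-12 + 1·6 + 1·-6 + -1·-2 = 14
  a_9 = -1·14 + 1·-12 + 1·6 + -1·-6 = -14
  a_10 = -1·-14 + 1·14 + 1·-12 + -1·6 = 10
  a_11 = -1·10 + 1·-14 + 1·14 + -1·-12 = 2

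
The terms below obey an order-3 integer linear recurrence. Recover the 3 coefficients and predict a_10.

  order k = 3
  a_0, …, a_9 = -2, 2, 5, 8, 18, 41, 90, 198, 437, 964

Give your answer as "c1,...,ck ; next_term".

  a_3 = 2·5 + 0·2 + 1·-2 = 8
  a_4 = 2·8 + 0·5 + 1·2 = 18
  a_5 = 2·18 + 0·8 + 1·5 = 41
  a_6 = 2·41 + 0·18 + 1·8 = 90
  a_7 = 2·90 + 0·41 + 1·18 = 198
  a_8 = 2·198 + 0·90 + 1·41 = 437
  a_9 = 2·437 + 0·198 + 1·90 = 964
  a_10 = 2·964 + 0·437 + 1·198 = 2126

2,0,1 ; 2126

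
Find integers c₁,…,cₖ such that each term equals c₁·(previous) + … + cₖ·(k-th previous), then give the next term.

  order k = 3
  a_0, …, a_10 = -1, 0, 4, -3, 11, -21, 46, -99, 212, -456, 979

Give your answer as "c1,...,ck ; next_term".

-1,2,-1 ; -2103

  a_3 = -1·4 + 2·0 + -1·-1 = -3
  a_4 = -1·-3 + 2·4 + -1·0 = 11
  a_5 = -1·11 + 2·-3 + -1·4 = -21
  a_6 = -1·-21 + 2·11 + -1·-3 = 46
  a_7 = -1·46 + 2·-21 + -1·11 = -99
  a_8 = -1·-99 + 2·46 + -1·-21 = 212
  a_9 = -1·212 + 2·-99 + -1·46 = -456
  a_10 = -1·-456 + 2·212 + -1·-99 = 979
  a_11 = -1·979 + 2·-456 + -1·212 = -2103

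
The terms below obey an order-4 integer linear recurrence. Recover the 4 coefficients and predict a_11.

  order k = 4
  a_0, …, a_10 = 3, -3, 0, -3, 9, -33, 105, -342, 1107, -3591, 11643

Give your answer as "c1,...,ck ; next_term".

  a_4 = -3·-3 + 1·0 + 1·-3 + 1·3 = 9
  a_5 = -3·9 + 1·-3 + 1·0 + 1·-3 = -33
  a_6 = -3·-33 + 1·9 + 1·-3 + 1·0 = 105
  a_7 = -3·105 + 1·-33 + 1·9 + 1·-3 = -342
  a_8 = -3·-342 + 1·105 + 1·-33 + 1·9 = 1107
  a_9 = -3·1107 + 1·-342 + 1·105 + 1·-33 = -3591
  a_10 = -3·-3591 + 1·1107 + 1·-342 + 1·105 = 11643
  a_11 = -3·11643 + 1·-3591 + 1·1107 + 1·-342 = -37755

-3,1,1,1 ; -37755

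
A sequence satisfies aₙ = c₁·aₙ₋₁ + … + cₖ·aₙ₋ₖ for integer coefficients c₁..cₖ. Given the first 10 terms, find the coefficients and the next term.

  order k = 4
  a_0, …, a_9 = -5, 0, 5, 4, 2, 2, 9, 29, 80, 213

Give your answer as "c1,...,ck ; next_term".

3,-1,0,1 ; 568

  a_4 = 3·4 + -1·5 + 0·0 + 1·-5 = 2
  a_5 = 3·2 + -1·4 + 0·5 + 1·0 = 2
  a_6 = 3·2 + -1·2 + 0·4 + 1·5 = 9
  a_7 = 3·9 + -1·2 + 0·2 + 1·4 = 29
  a_8 = 3·29 + -1·9 + 0·2 + 1·2 = 80
  a_9 = 3·80 + -1·29 + 0·9 + 1·2 = 213
  a_10 = 3·213 + -1·80 + 0·29 + 1·9 = 568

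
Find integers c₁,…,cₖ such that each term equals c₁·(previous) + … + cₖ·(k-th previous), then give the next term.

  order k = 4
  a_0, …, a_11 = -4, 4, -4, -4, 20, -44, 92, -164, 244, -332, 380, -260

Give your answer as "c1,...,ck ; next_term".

  a_4 = -2·-4 + -1·-4 + -2·4 + -4·-4 = 20
  a_5 = -2·20 + -1·-4 + -2·-4 + -4·4 = -44
  a_6 = -2·-44 + -1·20 + -2·-4 + -4·-4 = 92
  a_7 = -2·92 + -1·-44 + -2·20 + -4·-4 = -164
  a_8 = -2·-164 + -1·92 + -2·-44 + -4·20 = 244
  a_9 = -2·244 + -1·-164 + -2·92 + -4·-44 = -332
  a_10 = -2·-332 + -1·244 + -2·-164 + -4·92 = 380
  a_11 = -2·380 + -1·-332 + -2·244 + -4·-164 = -260
  a_12 = -2·-260 + -1·380 + -2·-332 + -4·244 = -172

-2,-1,-2,-4 ; -172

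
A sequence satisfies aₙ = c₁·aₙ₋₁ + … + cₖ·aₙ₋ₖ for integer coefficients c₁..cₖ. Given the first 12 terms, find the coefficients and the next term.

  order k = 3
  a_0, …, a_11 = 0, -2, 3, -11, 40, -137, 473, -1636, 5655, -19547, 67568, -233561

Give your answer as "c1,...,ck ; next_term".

  a_3 = -3·3 + 1·-2 + -2·0 = -11
  a_4 = -3·-11 + 1·3 + -2·-2 = 40
  a_5 = -3·40 + 1·-11 + -2·3 = -137
  a_6 = -3·-137 + 1·40 + -2·-11 = 473
  a_7 = -3·473 + 1·-137 + -2·40 = -1636
  a_8 = -3·-1636 + 1·473 + -2·-137 = 5655
  a_9 = -3·5655 + 1·-1636 + -2·473 = -19547
  a_10 = -3·-19547 + 1·5655 + -2·-1636 = 67568
  a_11 = -3·67568 + 1·-19547 + -2·5655 = -233561
  a_12 = -3·-233561 + 1·67568 + -2·-19547 = 807345

-3,1,-2 ; 807345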